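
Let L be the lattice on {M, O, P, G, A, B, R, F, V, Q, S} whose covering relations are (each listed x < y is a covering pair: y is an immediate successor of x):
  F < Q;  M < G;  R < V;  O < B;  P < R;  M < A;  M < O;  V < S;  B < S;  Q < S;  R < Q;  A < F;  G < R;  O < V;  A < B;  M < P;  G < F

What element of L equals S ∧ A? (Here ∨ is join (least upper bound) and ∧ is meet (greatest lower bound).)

A

S ∧ A = A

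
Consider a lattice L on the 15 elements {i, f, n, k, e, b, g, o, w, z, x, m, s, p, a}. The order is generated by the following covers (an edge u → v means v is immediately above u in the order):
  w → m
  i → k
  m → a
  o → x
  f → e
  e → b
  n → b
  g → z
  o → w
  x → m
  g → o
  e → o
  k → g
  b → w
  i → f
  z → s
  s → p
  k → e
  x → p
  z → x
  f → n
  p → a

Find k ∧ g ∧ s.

Common lower bounds of {k, g, s}: i, k.
The greatest among these is k.

k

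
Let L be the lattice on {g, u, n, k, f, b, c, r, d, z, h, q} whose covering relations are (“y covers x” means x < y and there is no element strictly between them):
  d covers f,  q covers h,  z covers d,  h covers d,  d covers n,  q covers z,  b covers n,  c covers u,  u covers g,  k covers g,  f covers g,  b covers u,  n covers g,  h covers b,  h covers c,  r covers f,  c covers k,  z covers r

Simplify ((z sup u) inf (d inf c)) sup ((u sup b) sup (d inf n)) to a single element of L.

b

z ∨ u = q
d ∧ c = g
q ∧ g = g
u ∨ b = b
d ∧ n = n
b ∨ n = b
g ∨ b = b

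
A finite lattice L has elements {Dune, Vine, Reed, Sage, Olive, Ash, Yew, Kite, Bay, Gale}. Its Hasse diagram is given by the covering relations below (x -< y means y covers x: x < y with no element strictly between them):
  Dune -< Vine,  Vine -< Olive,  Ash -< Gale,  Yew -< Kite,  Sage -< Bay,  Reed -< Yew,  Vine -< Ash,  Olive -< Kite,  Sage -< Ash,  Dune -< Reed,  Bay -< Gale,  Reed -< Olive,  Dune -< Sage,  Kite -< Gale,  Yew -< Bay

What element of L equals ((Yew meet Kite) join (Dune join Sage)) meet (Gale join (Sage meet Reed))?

Bay

Yew ∧ Kite = Yew
Dune ∨ Sage = Sage
Yew ∨ Sage = Bay
Sage ∧ Reed = Dune
Gale ∨ Dune = Gale
Bay ∧ Gale = Bay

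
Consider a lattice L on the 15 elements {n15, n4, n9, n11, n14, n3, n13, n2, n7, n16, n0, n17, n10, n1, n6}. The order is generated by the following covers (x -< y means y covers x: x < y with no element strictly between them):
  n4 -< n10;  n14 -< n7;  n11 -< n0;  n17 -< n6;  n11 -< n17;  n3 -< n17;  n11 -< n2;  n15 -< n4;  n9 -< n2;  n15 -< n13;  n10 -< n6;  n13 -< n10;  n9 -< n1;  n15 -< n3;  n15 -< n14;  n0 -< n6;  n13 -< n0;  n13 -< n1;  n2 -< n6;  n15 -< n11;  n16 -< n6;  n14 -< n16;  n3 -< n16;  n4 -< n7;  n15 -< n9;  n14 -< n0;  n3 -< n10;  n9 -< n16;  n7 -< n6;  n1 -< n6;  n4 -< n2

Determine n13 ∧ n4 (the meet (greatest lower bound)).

Common lower bounds of {n13, n4}: n15.
The greatest among these is n15.

n15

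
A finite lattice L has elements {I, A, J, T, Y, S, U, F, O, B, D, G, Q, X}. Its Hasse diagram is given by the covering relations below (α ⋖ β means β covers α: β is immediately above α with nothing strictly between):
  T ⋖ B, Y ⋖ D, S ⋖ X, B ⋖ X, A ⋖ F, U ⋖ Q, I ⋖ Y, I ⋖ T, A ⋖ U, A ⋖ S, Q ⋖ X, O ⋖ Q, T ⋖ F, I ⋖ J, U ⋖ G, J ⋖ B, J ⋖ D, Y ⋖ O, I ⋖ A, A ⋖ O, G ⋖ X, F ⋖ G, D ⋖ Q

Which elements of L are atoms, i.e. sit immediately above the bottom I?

A, J, T, Y

The atoms are exactly the elements that cover I: A, J, T, Y.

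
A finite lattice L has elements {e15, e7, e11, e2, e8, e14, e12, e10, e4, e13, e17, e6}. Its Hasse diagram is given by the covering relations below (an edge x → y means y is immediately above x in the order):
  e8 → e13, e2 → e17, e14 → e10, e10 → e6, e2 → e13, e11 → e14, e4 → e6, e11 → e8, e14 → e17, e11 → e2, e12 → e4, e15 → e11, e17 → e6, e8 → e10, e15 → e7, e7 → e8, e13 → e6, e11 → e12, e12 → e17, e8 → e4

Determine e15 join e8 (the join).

e8

Common upper bounds of {e15, e8}: e10, e13, e4, e6, e8.
The least among these is e8.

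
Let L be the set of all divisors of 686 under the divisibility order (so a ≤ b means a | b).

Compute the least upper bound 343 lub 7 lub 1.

Common upper bounds of {343, 7, 1}: 343, 686.
The least among these is 343.

343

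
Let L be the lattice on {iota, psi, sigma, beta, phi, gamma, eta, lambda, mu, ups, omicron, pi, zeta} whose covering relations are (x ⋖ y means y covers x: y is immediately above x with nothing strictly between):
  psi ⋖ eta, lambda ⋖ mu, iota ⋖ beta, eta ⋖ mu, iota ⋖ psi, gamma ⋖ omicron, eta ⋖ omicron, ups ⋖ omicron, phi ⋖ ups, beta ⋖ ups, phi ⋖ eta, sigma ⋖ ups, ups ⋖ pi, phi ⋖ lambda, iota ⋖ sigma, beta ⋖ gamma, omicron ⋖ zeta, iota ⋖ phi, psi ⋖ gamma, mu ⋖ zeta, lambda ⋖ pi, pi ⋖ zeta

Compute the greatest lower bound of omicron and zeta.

omicron

Common lower bounds of {omicron, zeta}: beta, eta, gamma, iota, omicron, phi, psi, sigma, ups.
The greatest among these is omicron.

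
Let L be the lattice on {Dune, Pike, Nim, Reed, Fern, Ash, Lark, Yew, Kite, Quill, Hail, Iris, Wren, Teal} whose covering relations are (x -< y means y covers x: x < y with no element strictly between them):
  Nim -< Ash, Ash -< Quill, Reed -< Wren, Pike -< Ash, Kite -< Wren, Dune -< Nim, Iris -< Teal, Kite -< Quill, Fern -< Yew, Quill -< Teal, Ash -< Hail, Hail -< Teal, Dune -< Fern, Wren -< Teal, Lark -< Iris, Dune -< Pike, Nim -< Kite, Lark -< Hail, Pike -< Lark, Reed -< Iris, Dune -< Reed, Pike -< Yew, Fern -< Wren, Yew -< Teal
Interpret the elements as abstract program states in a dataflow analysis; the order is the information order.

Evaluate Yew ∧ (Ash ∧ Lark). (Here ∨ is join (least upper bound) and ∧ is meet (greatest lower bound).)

Pike

Ash ∧ Lark = Pike
Yew ∧ Pike = Pike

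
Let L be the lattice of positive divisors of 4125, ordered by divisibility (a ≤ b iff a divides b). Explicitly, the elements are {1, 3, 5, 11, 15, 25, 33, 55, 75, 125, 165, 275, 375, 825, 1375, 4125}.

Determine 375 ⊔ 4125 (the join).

In the divisibility order, the join is the least common multiple: lcm(375, 4125) = 4125.

4125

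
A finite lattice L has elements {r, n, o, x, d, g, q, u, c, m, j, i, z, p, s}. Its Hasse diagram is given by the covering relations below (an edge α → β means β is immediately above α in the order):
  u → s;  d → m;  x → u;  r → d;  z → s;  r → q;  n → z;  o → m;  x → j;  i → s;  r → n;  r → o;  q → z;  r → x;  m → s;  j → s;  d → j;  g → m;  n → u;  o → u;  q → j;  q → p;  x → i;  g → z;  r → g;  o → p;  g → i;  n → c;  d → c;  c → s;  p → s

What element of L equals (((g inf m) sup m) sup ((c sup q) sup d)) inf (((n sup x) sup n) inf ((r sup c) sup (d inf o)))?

n

g ∧ m = g
g ∨ m = m
c ∨ q = s
s ∨ d = s
m ∨ s = s
n ∨ x = u
u ∨ n = u
r ∨ c = c
d ∧ o = r
c ∨ r = c
u ∧ c = n
s ∧ n = n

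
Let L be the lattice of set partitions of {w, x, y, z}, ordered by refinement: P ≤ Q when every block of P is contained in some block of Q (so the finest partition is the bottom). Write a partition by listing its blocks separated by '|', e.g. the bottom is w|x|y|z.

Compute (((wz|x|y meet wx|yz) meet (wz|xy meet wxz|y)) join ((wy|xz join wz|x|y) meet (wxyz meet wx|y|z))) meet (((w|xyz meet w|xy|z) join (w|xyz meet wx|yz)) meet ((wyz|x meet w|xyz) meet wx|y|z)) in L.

wz|x|y ∧ wx|yz = w|x|y|z
wz|xy ∧ wxz|y = wz|x|y
w|x|y|z ∧ wz|x|y = w|x|y|z
wy|xz ∨ wz|x|y = wxyz
wxyz ∧ wx|y|z = wx|y|z
wxyz ∧ wx|y|z = wx|y|z
w|x|y|z ∨ wx|y|z = wx|y|z
w|xyz ∧ w|xy|z = w|xy|z
w|xyz ∧ wx|yz = w|x|yz
w|xy|z ∨ w|x|yz = w|xyz
wyz|x ∧ w|xyz = w|x|yz
w|x|yz ∧ wx|y|z = w|x|y|z
w|xyz ∧ w|x|y|z = w|x|y|z
wx|y|z ∧ w|x|y|z = w|x|y|z

w|x|y|z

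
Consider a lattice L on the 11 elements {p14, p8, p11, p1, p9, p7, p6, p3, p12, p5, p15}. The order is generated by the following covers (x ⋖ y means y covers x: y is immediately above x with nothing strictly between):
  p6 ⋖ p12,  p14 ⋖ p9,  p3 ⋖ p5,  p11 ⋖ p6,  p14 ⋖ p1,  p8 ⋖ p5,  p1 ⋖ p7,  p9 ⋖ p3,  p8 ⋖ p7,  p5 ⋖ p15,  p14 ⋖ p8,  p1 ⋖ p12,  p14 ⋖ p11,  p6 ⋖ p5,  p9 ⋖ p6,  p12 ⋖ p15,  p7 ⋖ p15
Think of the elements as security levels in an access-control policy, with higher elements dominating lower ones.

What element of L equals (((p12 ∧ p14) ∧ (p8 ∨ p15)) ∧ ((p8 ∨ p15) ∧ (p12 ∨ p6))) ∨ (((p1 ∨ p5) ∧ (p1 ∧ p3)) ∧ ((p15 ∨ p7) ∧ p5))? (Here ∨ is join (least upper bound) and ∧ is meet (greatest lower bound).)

p12 ∧ p14 = p14
p8 ∨ p15 = p15
p14 ∧ p15 = p14
p8 ∨ p15 = p15
p12 ∨ p6 = p12
p15 ∧ p12 = p12
p14 ∧ p12 = p14
p1 ∨ p5 = p15
p1 ∧ p3 = p14
p15 ∧ p14 = p14
p15 ∨ p7 = p15
p15 ∧ p5 = p5
p14 ∧ p5 = p14
p14 ∨ p14 = p14

p14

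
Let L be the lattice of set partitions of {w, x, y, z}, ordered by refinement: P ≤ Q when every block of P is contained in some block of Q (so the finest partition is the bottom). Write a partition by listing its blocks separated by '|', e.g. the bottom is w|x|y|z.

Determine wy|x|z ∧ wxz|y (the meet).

Common lower bounds of {wy|x|z, wxz|y}: w|x|y|z.
The greatest among these is w|x|y|z.

w|x|y|z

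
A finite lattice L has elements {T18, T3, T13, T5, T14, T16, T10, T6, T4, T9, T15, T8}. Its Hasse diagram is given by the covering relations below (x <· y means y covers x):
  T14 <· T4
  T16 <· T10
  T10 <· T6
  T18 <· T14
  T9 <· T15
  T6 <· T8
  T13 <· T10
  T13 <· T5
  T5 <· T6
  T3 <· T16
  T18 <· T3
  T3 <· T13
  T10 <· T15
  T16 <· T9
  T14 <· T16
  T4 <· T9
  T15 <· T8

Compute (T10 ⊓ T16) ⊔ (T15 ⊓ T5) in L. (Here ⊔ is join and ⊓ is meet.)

T10 ∧ T16 = T16
T15 ∧ T5 = T13
T16 ∨ T13 = T10

T10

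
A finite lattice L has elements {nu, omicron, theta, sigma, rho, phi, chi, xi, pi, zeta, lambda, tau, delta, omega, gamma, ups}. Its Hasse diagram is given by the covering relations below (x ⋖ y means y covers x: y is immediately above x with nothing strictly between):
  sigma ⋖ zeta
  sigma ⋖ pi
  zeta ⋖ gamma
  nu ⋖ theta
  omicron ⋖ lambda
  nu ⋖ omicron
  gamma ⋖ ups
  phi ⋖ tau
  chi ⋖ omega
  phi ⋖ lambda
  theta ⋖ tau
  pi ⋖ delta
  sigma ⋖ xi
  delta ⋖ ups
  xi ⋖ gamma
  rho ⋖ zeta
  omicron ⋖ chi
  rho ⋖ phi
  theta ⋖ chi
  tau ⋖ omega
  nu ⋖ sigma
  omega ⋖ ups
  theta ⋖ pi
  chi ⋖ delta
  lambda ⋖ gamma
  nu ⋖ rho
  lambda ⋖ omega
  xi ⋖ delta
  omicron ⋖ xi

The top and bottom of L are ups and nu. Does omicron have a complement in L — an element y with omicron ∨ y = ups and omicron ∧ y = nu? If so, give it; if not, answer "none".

For every candidate y, either omicron ∨ y ≠ ups or omicron ∧ y ≠ nu; no complement exists.

none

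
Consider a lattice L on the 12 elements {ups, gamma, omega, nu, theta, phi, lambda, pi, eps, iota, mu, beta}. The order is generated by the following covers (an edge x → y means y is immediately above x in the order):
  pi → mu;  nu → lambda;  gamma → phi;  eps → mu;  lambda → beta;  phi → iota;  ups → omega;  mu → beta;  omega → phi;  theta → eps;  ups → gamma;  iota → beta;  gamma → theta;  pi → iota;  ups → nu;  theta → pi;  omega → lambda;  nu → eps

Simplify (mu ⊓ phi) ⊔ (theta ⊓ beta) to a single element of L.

theta

mu ∧ phi = gamma
theta ∧ beta = theta
gamma ∨ theta = theta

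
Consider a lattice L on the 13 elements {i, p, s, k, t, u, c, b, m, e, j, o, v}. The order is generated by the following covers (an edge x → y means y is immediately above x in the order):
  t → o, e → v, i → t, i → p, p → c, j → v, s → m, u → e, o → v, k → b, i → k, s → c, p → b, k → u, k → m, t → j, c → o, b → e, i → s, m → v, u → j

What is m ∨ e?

v

Common upper bounds of {m, e}: v.
The least among these is v.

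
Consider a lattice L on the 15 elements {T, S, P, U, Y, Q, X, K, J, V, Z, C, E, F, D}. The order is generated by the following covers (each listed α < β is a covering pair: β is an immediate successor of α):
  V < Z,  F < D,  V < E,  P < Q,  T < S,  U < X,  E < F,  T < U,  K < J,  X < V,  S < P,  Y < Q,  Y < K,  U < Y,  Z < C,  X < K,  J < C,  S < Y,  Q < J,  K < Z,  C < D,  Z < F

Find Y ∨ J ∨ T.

J

Common upper bounds of {Y, J, T}: C, D, J.
The least among these is J.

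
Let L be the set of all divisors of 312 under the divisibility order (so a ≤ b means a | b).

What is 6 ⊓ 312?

6

In the divisibility order, the meet is the greatest common divisor: gcd(6, 312) = 6.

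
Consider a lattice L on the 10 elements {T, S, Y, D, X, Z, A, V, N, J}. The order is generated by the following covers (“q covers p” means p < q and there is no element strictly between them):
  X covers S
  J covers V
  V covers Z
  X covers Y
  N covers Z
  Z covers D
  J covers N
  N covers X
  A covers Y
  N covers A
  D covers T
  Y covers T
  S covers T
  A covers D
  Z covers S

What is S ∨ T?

S

Common upper bounds of {S, T}: J, N, S, V, X, Z.
The least among these is S.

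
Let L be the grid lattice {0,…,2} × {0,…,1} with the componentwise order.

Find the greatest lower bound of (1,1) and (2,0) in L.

Common lower bounds of {(1,1), (2,0)}: (0,0), (1,0).
The greatest among these is (1,0).

(1,0)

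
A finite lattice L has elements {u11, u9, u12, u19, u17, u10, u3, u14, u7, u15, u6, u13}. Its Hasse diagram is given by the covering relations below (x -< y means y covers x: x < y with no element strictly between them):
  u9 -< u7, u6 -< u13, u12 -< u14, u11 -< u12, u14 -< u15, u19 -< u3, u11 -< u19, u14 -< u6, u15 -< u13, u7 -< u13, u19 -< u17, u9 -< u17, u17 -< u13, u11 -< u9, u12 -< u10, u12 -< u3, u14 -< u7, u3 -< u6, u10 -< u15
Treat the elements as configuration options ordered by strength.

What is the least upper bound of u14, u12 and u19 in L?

Common upper bounds of {u14, u12, u19}: u13, u6.
The least among these is u6.

u6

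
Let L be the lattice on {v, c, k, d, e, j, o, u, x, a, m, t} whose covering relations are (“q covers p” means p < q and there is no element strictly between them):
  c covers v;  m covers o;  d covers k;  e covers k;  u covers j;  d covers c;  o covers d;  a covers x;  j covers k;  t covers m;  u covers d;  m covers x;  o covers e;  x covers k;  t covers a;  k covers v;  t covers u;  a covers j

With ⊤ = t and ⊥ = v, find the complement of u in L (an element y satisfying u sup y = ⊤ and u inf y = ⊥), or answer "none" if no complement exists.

For every candidate y, either u ∨ y ≠ t or u ∧ y ≠ v; no complement exists.

none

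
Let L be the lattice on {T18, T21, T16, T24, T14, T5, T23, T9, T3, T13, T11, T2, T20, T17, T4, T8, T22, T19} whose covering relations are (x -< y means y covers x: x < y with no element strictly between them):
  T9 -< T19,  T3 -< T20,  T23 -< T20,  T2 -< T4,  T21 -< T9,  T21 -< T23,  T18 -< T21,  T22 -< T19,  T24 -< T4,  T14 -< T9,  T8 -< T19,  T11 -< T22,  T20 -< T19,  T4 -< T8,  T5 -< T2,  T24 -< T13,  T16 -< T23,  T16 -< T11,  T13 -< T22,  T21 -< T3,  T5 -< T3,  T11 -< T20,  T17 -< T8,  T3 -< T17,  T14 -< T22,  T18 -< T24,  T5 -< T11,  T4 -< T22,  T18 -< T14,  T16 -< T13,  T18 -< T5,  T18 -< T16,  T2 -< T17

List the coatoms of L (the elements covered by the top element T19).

T20, T22, T8, T9

The coatoms are exactly the elements covered by T19: T20, T22, T8, T9.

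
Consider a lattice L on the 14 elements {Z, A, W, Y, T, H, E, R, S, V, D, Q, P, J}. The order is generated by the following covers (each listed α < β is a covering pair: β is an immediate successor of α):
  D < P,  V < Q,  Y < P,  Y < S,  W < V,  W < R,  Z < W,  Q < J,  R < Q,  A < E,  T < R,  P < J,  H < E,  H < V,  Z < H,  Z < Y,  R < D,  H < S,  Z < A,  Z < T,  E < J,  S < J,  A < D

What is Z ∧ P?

Common lower bounds of {Z, P}: Z.
The greatest among these is Z.

Z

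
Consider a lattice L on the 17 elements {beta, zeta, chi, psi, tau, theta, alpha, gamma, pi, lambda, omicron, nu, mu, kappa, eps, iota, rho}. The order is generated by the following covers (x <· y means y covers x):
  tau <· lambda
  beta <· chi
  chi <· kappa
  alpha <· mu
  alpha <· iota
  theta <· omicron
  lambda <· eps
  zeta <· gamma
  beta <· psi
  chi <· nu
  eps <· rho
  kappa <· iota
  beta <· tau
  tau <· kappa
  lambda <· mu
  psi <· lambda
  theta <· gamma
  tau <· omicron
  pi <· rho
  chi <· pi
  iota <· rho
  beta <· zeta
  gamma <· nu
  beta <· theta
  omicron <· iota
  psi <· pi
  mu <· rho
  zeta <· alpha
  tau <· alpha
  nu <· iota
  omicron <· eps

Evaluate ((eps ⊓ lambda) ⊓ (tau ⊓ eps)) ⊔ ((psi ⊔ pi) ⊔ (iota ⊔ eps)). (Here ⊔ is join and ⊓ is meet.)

rho

eps ∧ lambda = lambda
tau ∧ eps = tau
lambda ∧ tau = tau
psi ∨ pi = pi
iota ∨ eps = rho
pi ∨ rho = rho
tau ∨ rho = rho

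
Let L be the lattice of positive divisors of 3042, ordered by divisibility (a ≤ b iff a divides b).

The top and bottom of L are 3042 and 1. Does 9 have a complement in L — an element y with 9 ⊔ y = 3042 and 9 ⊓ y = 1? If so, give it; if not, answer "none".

Need y with 9 ∨ y = 3042 and 9 ∧ y = 1.
Checking each element gives: 338.

338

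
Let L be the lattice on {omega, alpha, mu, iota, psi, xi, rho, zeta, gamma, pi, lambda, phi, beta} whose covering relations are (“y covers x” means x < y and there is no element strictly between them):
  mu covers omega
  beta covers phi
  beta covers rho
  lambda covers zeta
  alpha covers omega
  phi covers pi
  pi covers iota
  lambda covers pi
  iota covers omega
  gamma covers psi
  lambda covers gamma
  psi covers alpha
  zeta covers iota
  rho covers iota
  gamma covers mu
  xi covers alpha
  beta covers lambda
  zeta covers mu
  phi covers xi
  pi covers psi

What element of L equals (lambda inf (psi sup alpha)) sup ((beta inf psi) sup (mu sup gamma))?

gamma

psi ∨ alpha = psi
lambda ∧ psi = psi
beta ∧ psi = psi
mu ∨ gamma = gamma
psi ∨ gamma = gamma
psi ∨ gamma = gamma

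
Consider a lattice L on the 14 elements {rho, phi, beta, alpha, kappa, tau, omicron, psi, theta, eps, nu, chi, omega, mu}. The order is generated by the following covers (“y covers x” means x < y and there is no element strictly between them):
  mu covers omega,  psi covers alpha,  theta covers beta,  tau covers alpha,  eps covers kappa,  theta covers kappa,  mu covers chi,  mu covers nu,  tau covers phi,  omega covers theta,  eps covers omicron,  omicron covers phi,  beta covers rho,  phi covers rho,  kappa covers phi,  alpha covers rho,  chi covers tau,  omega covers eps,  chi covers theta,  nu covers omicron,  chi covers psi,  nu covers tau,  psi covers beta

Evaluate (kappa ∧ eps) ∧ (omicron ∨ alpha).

kappa ∧ eps = kappa
omicron ∨ alpha = nu
kappa ∧ nu = phi

phi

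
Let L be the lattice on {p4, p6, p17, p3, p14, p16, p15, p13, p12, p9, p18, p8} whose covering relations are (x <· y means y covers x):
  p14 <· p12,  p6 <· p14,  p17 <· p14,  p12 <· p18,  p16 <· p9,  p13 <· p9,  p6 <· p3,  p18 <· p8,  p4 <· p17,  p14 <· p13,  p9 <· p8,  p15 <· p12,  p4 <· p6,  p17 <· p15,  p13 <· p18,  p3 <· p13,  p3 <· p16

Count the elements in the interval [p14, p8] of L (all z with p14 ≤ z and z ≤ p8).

The interval [p14, p8] = {p12, p13, p14, p18, p8, p9}, which has 6 elements.

6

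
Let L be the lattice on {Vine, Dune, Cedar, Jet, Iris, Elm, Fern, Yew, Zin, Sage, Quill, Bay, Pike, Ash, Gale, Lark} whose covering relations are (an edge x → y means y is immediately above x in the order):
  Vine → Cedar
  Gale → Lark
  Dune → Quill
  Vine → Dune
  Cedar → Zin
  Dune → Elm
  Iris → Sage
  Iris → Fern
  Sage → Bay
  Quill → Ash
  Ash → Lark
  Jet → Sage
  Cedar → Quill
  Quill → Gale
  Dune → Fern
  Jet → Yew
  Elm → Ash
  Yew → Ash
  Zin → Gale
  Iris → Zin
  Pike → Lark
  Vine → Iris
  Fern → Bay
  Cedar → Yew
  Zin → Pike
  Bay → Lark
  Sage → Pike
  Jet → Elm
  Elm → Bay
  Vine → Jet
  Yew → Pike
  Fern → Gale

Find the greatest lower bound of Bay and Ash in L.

Common lower bounds of {Bay, Ash}: Dune, Elm, Jet, Vine.
The greatest among these is Elm.

Elm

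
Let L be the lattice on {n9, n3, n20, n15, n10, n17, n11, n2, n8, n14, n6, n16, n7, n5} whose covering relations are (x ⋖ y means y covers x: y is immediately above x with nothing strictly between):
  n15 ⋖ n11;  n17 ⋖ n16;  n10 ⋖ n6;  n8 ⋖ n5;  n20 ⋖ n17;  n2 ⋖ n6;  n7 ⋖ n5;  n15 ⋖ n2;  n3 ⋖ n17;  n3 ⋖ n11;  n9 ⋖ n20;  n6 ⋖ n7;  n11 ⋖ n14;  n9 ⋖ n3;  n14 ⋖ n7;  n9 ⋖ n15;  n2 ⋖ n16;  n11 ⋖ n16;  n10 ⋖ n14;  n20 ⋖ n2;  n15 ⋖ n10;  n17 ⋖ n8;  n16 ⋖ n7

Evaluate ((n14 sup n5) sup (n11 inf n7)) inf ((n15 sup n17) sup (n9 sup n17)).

n14 ∨ n5 = n5
n11 ∧ n7 = n11
n5 ∨ n11 = n5
n15 ∨ n17 = n16
n9 ∨ n17 = n17
n16 ∨ n17 = n16
n5 ∧ n16 = n16

n16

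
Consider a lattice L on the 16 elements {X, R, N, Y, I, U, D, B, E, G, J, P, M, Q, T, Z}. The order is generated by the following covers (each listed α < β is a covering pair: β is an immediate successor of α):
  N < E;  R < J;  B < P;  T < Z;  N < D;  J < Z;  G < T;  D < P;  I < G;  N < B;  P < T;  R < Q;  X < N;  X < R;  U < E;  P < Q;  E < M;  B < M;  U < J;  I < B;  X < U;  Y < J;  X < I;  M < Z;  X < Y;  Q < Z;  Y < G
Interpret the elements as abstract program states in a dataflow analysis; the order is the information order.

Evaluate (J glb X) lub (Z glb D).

J ∧ X = X
Z ∧ D = D
X ∨ D = D

D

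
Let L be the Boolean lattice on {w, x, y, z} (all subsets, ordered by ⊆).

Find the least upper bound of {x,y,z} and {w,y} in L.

Under ⊆, join is union: {x,y,z} ∪ {w,y} = {w,x,y,z}.

{w,x,y,z}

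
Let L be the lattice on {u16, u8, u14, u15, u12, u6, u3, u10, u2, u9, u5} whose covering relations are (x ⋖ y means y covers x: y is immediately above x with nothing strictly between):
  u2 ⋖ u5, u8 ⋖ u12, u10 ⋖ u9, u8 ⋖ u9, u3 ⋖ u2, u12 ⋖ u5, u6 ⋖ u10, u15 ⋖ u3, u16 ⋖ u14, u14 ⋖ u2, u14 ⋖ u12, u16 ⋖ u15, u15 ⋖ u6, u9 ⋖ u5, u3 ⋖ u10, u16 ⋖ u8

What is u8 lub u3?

Common upper bounds of {u8, u3}: u5, u9.
The least among these is u9.

u9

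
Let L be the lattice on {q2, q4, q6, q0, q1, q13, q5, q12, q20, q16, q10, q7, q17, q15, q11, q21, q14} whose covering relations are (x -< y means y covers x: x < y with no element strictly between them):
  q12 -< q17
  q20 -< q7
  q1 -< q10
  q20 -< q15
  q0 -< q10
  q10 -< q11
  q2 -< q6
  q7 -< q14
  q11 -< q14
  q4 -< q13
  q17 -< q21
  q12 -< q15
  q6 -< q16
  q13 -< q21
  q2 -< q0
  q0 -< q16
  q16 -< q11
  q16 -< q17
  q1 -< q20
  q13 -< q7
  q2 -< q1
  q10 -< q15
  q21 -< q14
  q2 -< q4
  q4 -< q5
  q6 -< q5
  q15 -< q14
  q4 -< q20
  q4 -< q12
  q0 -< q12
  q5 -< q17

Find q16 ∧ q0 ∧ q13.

q2

Common lower bounds of {q16, q0, q13}: q2.
The greatest among these is q2.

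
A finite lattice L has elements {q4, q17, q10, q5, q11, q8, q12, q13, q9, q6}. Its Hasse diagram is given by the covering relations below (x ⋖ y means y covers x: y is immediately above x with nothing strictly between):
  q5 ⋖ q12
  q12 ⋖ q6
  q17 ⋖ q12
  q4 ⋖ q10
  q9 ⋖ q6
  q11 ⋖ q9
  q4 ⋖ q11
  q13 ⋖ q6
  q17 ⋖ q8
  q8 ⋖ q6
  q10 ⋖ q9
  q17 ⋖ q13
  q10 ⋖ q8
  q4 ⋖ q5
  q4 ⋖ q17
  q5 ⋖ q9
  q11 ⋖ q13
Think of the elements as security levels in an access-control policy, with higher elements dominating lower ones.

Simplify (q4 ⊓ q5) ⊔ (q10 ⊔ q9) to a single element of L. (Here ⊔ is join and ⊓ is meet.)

q4 ∧ q5 = q4
q10 ∨ q9 = q9
q4 ∨ q9 = q9

q9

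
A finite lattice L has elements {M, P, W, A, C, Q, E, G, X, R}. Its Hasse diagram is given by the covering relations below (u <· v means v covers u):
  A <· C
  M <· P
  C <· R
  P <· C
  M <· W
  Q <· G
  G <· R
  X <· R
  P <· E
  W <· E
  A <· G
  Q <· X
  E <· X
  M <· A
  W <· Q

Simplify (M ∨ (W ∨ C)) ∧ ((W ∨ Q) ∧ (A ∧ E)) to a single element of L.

M

W ∨ C = R
M ∨ R = R
W ∨ Q = Q
A ∧ E = M
Q ∧ M = M
R ∧ M = M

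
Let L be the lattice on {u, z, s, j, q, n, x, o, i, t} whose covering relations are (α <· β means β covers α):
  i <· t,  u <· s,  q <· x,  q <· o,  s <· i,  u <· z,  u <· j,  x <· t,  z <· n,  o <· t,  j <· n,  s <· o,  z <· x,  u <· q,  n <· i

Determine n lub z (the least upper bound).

n

Common upper bounds of {n, z}: i, n, t.
The least among these is n.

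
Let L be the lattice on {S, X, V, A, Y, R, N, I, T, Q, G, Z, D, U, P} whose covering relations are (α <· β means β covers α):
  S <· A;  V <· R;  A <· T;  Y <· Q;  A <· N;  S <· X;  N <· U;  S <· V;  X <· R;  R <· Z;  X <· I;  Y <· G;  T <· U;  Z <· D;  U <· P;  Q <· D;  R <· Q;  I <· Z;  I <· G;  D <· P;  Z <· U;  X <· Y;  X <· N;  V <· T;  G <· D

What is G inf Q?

Common lower bounds of {G, Q}: S, X, Y.
The greatest among these is Y.

Y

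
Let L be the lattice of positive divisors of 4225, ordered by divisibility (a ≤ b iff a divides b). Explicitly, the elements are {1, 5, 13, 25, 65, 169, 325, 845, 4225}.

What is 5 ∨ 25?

25

In the divisibility order, the join is the least common multiple: lcm(5, 25) = 25.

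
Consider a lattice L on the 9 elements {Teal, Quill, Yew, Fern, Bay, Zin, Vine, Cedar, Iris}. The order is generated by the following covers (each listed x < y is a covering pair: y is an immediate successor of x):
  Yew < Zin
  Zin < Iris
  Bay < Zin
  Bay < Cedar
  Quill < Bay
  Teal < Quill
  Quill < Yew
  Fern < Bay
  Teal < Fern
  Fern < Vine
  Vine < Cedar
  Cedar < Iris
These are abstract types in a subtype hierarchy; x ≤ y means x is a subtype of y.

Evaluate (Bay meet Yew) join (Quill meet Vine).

Bay ∧ Yew = Quill
Quill ∧ Vine = Teal
Quill ∨ Teal = Quill

Quill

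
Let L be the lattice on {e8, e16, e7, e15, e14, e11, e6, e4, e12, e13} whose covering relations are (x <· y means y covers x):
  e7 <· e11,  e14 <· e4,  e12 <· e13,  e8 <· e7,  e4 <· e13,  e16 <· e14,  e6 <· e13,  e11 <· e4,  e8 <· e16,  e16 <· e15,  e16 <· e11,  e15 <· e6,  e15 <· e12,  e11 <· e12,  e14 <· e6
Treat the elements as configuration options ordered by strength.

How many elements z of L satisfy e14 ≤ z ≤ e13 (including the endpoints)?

The interval [e14, e13] = {e13, e14, e4, e6}, which has 4 elements.

4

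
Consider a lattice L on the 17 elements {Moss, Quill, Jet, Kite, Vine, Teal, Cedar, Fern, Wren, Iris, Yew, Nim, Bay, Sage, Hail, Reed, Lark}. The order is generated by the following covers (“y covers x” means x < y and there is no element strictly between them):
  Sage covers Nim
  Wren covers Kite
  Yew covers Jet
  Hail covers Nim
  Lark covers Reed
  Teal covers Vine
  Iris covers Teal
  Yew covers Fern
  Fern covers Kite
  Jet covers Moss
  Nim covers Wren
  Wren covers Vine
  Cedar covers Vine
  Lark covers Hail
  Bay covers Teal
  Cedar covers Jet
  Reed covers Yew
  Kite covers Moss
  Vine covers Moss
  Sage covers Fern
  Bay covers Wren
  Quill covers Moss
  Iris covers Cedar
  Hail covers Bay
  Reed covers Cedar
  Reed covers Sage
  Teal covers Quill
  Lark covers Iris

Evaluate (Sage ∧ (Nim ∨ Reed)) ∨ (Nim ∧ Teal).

Nim ∨ Reed = Reed
Sage ∧ Reed = Sage
Nim ∧ Teal = Vine
Sage ∨ Vine = Sage

Sage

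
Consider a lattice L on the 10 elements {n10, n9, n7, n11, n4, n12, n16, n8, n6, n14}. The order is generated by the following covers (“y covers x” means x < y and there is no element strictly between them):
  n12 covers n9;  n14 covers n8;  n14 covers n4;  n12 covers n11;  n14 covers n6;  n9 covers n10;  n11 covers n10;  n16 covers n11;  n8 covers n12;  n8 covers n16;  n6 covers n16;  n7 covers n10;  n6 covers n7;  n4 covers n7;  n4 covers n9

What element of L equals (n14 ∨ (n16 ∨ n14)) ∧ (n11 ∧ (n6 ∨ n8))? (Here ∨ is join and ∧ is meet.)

n16 ∨ n14 = n14
n14 ∨ n14 = n14
n6 ∨ n8 = n14
n11 ∧ n14 = n11
n14 ∧ n11 = n11

n11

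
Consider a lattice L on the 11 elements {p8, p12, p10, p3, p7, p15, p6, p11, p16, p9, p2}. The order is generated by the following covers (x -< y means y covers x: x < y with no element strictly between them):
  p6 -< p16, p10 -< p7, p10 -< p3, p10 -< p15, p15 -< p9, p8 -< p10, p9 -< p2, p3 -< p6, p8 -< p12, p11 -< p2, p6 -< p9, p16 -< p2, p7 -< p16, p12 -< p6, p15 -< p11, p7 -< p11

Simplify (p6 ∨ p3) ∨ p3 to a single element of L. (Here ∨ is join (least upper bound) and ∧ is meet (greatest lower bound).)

p6

p6 ∨ p3 = p6
p6 ∨ p3 = p6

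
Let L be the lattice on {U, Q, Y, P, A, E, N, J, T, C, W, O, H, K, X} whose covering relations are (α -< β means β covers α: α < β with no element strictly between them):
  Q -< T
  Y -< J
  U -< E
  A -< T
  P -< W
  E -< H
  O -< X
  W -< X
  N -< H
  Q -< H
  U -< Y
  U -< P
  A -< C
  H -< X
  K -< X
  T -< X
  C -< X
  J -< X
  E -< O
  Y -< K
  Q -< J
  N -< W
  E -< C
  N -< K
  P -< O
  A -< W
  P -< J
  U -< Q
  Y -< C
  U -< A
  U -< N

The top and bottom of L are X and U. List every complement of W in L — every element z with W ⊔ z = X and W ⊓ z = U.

Need z with W ∨ z = X and W ∧ z = U.
Checking each element gives: E, Q, Y.

E, Q, Y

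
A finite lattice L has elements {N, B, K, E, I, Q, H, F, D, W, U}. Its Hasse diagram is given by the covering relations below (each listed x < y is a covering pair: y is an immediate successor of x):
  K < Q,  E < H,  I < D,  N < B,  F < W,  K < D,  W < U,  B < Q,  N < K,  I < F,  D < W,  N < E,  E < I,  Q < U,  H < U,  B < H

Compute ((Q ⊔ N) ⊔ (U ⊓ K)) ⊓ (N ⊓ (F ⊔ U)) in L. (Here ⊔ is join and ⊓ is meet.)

N

Q ∨ N = Q
U ∧ K = K
Q ∨ K = Q
F ∨ U = U
N ∧ U = N
Q ∧ N = N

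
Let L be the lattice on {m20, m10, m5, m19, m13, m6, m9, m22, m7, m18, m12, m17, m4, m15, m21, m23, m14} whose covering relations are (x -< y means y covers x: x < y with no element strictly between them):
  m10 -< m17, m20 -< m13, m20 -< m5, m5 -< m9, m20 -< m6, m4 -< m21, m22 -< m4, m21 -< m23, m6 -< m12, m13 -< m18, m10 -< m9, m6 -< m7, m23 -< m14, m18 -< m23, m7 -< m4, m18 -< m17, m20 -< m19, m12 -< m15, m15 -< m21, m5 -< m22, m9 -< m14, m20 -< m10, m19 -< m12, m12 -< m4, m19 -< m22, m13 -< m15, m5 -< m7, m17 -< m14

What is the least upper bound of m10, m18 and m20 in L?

m17

Common upper bounds of {m10, m18, m20}: m14, m17.
The least among these is m17.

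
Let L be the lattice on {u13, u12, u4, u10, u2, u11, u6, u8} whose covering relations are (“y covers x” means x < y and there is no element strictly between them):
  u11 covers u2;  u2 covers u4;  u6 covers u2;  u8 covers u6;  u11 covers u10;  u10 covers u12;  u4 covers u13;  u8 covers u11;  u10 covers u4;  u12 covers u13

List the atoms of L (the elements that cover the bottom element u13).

The atoms are exactly the elements that cover u13: u12, u4.

u12, u4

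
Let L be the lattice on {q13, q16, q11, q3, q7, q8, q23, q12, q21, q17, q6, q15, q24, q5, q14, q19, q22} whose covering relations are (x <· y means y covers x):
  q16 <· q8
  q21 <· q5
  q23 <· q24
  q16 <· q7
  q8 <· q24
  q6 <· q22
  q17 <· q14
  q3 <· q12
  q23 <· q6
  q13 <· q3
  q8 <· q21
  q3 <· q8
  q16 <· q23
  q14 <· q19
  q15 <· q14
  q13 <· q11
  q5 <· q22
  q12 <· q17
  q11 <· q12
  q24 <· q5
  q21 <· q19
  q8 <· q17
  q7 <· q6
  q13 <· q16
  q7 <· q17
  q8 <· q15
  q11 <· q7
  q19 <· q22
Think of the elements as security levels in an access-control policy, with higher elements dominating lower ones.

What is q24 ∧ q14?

Common lower bounds of {q24, q14}: q13, q16, q3, q8.
The greatest among these is q8.

q8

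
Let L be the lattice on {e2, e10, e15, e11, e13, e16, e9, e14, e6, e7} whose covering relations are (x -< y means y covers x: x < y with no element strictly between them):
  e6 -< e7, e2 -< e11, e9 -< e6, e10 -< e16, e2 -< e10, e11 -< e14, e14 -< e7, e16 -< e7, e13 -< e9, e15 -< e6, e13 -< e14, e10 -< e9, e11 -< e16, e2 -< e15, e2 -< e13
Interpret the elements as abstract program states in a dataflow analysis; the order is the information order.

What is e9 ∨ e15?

Common upper bounds of {e9, e15}: e6, e7.
The least among these is e6.

e6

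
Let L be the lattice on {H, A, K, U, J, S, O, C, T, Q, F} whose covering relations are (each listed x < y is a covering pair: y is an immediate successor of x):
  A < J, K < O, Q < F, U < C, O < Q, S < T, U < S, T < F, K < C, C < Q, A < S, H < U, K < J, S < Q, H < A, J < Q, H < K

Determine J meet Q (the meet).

Common lower bounds of {J, Q}: A, H, J, K.
The greatest among these is J.

J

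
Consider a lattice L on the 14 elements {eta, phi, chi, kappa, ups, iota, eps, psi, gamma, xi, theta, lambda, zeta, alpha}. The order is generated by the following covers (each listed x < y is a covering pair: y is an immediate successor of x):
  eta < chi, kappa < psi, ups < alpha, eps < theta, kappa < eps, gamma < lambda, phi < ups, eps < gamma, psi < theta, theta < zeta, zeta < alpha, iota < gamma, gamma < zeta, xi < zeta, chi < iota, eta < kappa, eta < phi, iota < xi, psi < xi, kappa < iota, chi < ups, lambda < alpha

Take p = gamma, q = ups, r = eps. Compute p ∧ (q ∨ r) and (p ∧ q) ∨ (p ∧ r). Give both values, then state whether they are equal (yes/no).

q ∨ r = alpha, so p ∧ (q ∨ r) = gamma ∧ alpha = gamma.
p ∧ q = chi and p ∧ r = eps, so (p ∧ q) ∨ (p ∧ r) = chi ∨ eps = gamma.
Equal: yes.

gamma; gamma; yes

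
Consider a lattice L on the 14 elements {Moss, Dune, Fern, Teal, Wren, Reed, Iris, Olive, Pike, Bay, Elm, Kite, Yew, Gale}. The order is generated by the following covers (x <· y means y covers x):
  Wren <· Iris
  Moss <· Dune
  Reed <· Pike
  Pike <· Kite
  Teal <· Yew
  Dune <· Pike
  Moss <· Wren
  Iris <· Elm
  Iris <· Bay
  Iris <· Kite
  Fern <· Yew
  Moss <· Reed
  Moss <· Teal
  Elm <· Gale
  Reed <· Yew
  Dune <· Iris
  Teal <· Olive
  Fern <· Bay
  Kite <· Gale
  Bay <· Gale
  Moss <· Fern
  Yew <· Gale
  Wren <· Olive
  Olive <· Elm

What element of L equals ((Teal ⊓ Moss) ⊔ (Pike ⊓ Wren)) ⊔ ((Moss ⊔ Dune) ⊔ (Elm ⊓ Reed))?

Dune

Teal ∧ Moss = Moss
Pike ∧ Wren = Moss
Moss ∨ Moss = Moss
Moss ∨ Dune = Dune
Elm ∧ Reed = Moss
Dune ∨ Moss = Dune
Moss ∨ Dune = Dune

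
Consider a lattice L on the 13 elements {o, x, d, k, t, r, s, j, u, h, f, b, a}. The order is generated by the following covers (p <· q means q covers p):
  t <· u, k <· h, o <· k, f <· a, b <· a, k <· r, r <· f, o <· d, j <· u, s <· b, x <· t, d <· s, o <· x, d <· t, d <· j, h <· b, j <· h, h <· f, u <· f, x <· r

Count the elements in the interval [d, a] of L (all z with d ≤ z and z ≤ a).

The interval [d, a] = {a, b, d, f, h, j, s, t, u}, which has 9 elements.

9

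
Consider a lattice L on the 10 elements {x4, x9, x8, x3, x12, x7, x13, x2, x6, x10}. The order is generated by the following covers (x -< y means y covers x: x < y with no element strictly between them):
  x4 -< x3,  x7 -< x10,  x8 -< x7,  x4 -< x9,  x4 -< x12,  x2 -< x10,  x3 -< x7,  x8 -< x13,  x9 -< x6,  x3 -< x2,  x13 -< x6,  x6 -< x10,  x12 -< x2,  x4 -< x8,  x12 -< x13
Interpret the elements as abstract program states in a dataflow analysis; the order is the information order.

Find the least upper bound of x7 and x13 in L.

x10

Common upper bounds of {x7, x13}: x10.
The least among these is x10.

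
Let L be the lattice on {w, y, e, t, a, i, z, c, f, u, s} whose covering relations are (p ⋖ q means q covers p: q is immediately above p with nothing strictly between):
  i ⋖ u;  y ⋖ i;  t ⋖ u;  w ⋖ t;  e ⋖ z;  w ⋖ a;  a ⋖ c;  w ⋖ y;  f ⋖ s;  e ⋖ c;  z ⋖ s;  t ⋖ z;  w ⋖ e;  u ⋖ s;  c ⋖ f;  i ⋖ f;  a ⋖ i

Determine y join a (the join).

Common upper bounds of {y, a}: f, i, s, u.
The least among these is i.

i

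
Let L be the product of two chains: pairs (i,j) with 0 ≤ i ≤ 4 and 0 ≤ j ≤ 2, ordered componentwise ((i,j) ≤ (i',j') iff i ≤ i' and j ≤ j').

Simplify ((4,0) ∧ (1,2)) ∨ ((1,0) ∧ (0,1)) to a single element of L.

(4,0) ∧ (1,2) = (1,0)
(1,0) ∧ (0,1) = (0,0)
(1,0) ∨ (0,0) = (1,0)

(1,0)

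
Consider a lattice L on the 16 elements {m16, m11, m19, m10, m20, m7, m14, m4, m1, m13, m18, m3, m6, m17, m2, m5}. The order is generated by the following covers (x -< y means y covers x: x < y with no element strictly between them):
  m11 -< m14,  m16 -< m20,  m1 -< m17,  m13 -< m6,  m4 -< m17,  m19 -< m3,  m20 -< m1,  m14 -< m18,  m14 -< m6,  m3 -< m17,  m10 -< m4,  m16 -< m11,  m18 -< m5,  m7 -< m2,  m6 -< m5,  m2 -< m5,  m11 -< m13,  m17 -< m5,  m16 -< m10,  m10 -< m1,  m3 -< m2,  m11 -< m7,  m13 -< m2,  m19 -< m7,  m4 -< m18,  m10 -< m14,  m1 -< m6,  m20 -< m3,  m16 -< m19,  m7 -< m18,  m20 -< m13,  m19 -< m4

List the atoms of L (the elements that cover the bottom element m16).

m10, m11, m19, m20

The atoms are exactly the elements that cover m16: m10, m11, m19, m20.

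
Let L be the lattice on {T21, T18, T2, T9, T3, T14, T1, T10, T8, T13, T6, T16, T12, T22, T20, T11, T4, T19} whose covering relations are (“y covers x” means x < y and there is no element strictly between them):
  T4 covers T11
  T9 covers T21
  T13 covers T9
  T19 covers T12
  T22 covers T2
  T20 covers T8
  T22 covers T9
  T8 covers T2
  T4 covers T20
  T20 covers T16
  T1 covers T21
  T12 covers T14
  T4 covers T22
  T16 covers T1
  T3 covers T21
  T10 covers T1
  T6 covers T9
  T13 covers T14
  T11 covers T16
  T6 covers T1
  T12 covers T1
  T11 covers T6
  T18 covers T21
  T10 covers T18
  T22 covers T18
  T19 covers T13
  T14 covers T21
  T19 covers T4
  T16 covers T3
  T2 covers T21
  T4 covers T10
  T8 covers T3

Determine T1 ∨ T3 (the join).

Common upper bounds of {T1, T3}: T11, T16, T19, T20, T4.
The least among these is T16.

T16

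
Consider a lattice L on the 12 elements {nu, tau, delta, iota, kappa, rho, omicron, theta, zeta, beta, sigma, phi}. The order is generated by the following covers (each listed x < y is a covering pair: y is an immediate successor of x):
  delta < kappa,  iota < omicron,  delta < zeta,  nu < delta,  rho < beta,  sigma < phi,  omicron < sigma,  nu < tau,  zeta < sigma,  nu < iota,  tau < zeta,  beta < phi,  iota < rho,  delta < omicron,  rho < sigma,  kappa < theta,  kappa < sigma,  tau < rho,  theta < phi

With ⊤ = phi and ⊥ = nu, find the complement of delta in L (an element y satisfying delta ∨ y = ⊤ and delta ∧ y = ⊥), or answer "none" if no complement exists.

beta

Need y with delta ∨ y = phi and delta ∧ y = nu.
Checking each element gives: beta.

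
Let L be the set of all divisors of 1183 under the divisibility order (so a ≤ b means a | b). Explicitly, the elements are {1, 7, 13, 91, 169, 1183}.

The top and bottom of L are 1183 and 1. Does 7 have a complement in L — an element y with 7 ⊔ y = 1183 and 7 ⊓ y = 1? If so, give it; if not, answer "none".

169

Need y with 7 ∨ y = 1183 and 7 ∧ y = 1.
Checking each element gives: 169.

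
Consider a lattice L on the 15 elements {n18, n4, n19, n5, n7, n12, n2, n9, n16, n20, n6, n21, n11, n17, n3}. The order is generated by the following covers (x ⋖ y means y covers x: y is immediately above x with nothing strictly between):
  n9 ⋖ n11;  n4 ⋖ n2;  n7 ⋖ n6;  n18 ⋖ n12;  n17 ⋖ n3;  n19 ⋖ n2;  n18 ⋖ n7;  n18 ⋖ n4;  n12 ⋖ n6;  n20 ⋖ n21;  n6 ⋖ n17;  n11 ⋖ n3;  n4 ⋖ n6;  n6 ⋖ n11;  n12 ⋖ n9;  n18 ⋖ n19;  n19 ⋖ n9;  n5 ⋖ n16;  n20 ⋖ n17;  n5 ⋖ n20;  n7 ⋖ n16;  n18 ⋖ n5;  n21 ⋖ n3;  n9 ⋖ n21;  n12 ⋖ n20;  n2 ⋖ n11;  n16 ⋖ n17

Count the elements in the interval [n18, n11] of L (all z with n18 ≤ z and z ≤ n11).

9

The interval [n18, n11] = {n11, n12, n18, n19, n2, n4, n6, n7, n9}, which has 9 elements.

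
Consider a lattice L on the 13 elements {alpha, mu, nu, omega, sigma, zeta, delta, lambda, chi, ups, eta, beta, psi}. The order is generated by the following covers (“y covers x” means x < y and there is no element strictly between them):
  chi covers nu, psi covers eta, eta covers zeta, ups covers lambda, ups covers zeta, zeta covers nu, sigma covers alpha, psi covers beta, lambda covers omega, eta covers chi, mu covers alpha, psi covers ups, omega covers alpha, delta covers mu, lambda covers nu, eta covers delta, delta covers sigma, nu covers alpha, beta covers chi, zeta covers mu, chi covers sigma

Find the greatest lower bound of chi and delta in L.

sigma

Common lower bounds of {chi, delta}: alpha, sigma.
The greatest among these is sigma.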